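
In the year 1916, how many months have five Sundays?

5

A month has five Sundays exactly when Sunday falls within its first (length − 28) days.
Jan: 31 days, starts Sat → 5 of Sat, Sun, Mon ✓
Feb: 29 days, starts Tue → 5 of Tue
Mar: 31 days, starts Wed → 5 of Wed, Thu, Fri
Apr: 30 days, starts Sat → 5 of Sat, Sun ✓
May: 31 days, starts Mon → 5 of Mon, Tue, Wed
Jun: 30 days, starts Thu → 5 of Thu, Fri
Jul: 31 days, starts Sat → 5 of Sat, Sun, Mon ✓
Aug: 31 days, starts Tue → 5 of Tue, Wed, Thu
Sep: 30 days, starts Fri → 5 of Fri, Sat
Oct: 31 days, starts Sun → 5 of Sun, Mon, Tue ✓
Nov: 30 days, starts Wed → 5 of Wed, Thu
Dec: 31 days, starts Fri → 5 of Fri, Sat, Sun ✓
Months with five Sundays: Jan, Apr, Jul, Oct, Dec.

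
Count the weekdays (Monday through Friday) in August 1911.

23

Aug 1, 1911 is a Tuesday.
From Aug 1, 1911 to Aug 31, 1911 is 31 days inclusive.
31 = 7 × 4 + 3, so there are 4 full weeks plus 3 extra days.
Each full week contributes 5 weekdays (Mon–Fri): 4 × 5 = 20.
The 3 extra days are Tue, Wed, Thu — 3 of them qualify.
Total: 20 + 3 = 23.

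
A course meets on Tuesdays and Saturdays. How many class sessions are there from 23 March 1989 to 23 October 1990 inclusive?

166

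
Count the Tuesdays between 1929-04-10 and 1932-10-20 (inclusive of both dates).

184

1929-04-10 is a Wednesday.
The range spans 1290 days (inclusive of both endpoints).
1290 = 7 × 184 + 2, so there are 184 full weeks plus 2 extra days.
Each full week contributes one Tuesday: 184 so far.
The 2 extra days are Wed, Thu — none qualify.
Total: 184 + 0 = 184.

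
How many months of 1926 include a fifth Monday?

A month has five Mondays exactly when Monday falls within its first (length − 28) days.
Jan: 31 days, starts Fri → 5 of Fri, Sat, Sun
Feb: 28 days, starts Mon → 5 of (none)
Mar: 31 days, starts Mon → 5 of Mon, Tue, Wed ✓
Apr: 30 days, starts Thu → 5 of Thu, Fri
May: 31 days, starts Sat → 5 of Sat, Sun, Mon ✓
Jun: 30 days, starts Tue → 5 of Tue, Wed
Jul: 31 days, starts Thu → 5 of Thu, Fri, Sat
Aug: 31 days, starts Sun → 5 of Sun, Mon, Tue ✓
Sep: 30 days, starts Wed → 5 of Wed, Thu
Oct: 31 days, starts Fri → 5 of Fri, Sat, Sun
Nov: 30 days, starts Mon → 5 of Mon, Tue ✓
Dec: 31 days, starts Wed → 5 of Wed, Thu, Fri
Months with five Mondays: Mar, May, Aug, Nov.

4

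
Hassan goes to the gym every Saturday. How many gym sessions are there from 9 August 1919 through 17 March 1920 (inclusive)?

9 August 1919 is a Saturday.
That's 222 days from start to end, counting both.
222 = 7 × 31 + 5, so there are 31 full weeks plus 5 extra days.
Each full week contributes one Saturday: 31 so far.
The 5 extra days are Sat, Sun, Mon, Tue, Wed — 1 of them qualifies.
Total: 31 + 1 = 32.

32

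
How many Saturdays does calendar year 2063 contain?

2063-01-01 is a Monday.
That's 365 days from start to end, counting both.
365 = 7 × 52 + 1, so there are 52 full weeks plus 1 extra day.
Each full week contributes one Saturday: 52 so far.
The 1 extra day is Monday — none qualify.
Total: 52 + 0 = 52.

52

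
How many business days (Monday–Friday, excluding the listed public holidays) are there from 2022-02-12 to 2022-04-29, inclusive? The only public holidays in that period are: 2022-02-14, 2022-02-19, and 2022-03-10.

53 business days

2022-02-12 is a Saturday.
That's 77 days from start to end, counting both.
77 = 7 × 11, so the span is exactly 11 full weeks.
Each full week contributes 5 weekdays (Mon–Fri): 11 × 5 = 55.
Holidays: 2022-02-14 (Mon); 2022-02-19 (Sat); 2022-03-10 (Thu).
2 of the 3 holidays fall on weekdays; the rest are weekends and were already excluded.
Business days: 55 − 2 = 53.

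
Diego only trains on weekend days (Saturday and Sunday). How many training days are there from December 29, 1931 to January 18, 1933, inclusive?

December 29, 1931 is a Tuesday.
The range spans 387 days (inclusive of both endpoints).
387 = 7 × 55 + 2, so there are 55 full weeks plus 2 extra days.
Each full week contributes 2 weekend days (Sat, Sun): 55 × 2 = 110.
The 2 extra days are Tue, Wed — none qualify.
Total: 110 + 0 = 110.

110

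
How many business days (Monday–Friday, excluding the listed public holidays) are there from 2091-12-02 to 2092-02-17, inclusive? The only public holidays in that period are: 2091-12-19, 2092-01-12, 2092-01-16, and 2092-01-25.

52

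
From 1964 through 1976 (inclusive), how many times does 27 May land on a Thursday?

3

Day of week of May 27 in each year:
1964: Wed, 1965: Thu ✓, 1966: Fri, 1967: Sat, 1968: Mon, 1969: Tue, 1970: Wed, 1971: Thu ✓, 1972: Sat, 1973: Sun, 1974: Mon, 1975: Tue, 1976: Thu ✓
Thursdays: 1965, 1971, 1976.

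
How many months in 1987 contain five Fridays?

A month has five Fridays exactly when Friday falls within its first (length − 28) days.
Jan: 31 days, starts Thu → 5 of Thu, Fri, Sat ✓
Feb: 28 days, starts Sun → 5 of (none)
Mar: 31 days, starts Sun → 5 of Sun, Mon, Tue
Apr: 30 days, starts Wed → 5 of Wed, Thu
May: 31 days, starts Fri → 5 of Fri, Sat, Sun ✓
Jun: 30 days, starts Mon → 5 of Mon, Tue
Jul: 31 days, starts Wed → 5 of Wed, Thu, Fri ✓
Aug: 31 days, starts Sat → 5 of Sat, Sun, Mon
Sep: 30 days, starts Tue → 5 of Tue, Wed
Oct: 31 days, starts Thu → 5 of Thu, Fri, Sat ✓
Nov: 30 days, starts Sun → 5 of Sun, Mon
Dec: 31 days, starts Tue → 5 of Tue, Wed, Thu
Months with five Fridays: Jan, May, Jul, Oct.

4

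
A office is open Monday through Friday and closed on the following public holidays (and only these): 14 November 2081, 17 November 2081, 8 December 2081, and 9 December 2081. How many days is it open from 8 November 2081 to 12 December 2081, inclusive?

21 business days

8 November 2081 is a Saturday.
The range spans 35 days (inclusive of both endpoints).
35 = 7 × 5, so the span is exactly 5 full weeks.
Each full week contributes 5 weekdays (Mon–Fri): 5 × 5 = 25.
Holidays: 14 November 2081 (Fri); 17 November 2081 (Mon); 8 December 2081 (Mon); 9 December 2081 (Tue).
All 4 holidays fall on weekdays, so subtract 4.
Business days: 25 − 4 = 21.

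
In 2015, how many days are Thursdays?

53

2015-01-01 is a Thursday.
The range spans 365 days (inclusive of both endpoints).
365 = 7 × 52 + 1, so there are 52 full weeks plus 1 extra day.
Each full week contributes one Thursday: 52 so far.
The 1 extra day is Thursday — 1 of them qualifies.
Total: 52 + 1 = 53.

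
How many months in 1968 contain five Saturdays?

4

A month has five Saturdays exactly when Saturday falls within its first (length − 28) days.
Jan: 31 days, starts Mon → 5 of Mon, Tue, Wed
Feb: 29 days, starts Thu → 5 of Thu
Mar: 31 days, starts Fri → 5 of Fri, Sat, Sun ✓
Apr: 30 days, starts Mon → 5 of Mon, Tue
May: 31 days, starts Wed → 5 of Wed, Thu, Fri
Jun: 30 days, starts Sat → 5 of Sat, Sun ✓
Jul: 31 days, starts Mon → 5 of Mon, Tue, Wed
Aug: 31 days, starts Thu → 5 of Thu, Fri, Sat ✓
Sep: 30 days, starts Sun → 5 of Sun, Mon
Oct: 31 days, starts Tue → 5 of Tue, Wed, Thu
Nov: 30 days, starts Fri → 5 of Fri, Sat ✓
Dec: 31 days, starts Sun → 5 of Sun, Mon, Tue
Months with five Saturdays: Mar, Jun, Aug, Nov.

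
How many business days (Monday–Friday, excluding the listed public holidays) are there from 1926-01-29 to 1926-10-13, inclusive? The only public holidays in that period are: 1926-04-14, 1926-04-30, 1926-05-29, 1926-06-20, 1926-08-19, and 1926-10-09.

1926-01-29 is a Friday.
The range spans 258 days (inclusive of both endpoints).
258 = 7 × 36 + 6, so there are 36 full weeks plus 6 extra days.
Each full week contributes 5 weekdays (Mon–Fri): 36 × 5 = 180.
The 6 extra days are Friday, Saturday, Sunday, Monday, Tuesday, Wednesday — 4 of them qualify.
Total: 180 + 4 = 184.
Holidays: 1926-04-14 (Wed); 1926-04-30 (Fri); 1926-05-29 (Sat); 1926-06-20 (Sun); 1926-08-19 (Thu); 1926-10-09 (Sat).
3 of the 6 holidays fall on weekdays; the rest are weekends and were already excluded.
Business days: 184 − 3 = 181.

181 business days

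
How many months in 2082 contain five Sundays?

A month has five Sundays exactly when Sunday falls within its first (length − 28) days.
Jan: 31 days, starts Thu → 5 of Thu, Fri, Sat
Feb: 28 days, starts Sun → 5 of (none)
Mar: 31 days, starts Sun → 5 of Sun, Mon, Tue ✓
Apr: 30 days, starts Wed → 5 of Wed, Thu
May: 31 days, starts Fri → 5 of Fri, Sat, Sun ✓
Jun: 30 days, starts Mon → 5 of Mon, Tue
Jul: 31 days, starts Wed → 5 of Wed, Thu, Fri
Aug: 31 days, starts Sat → 5 of Sat, Sun, Mon ✓
Sep: 30 days, starts Tue → 5 of Tue, Wed
Oct: 31 days, starts Thu → 5 of Thu, Fri, Sat
Nov: 30 days, starts Sun → 5 of Sun, Mon ✓
Dec: 31 days, starts Tue → 5 of Tue, Wed, Thu
Months with five Sundays: Mar, May, Aug, Nov.

4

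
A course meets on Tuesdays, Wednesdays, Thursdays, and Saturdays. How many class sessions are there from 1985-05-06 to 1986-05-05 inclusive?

1985-05-06 is a Monday.
From 1985-05-06 to 1986-05-05 is 365 days inclusive.
365 = 7 × 52 + 1, so there are 52 full weeks plus 1 extra day.
Each full week contributes 4 days from the set (Tue, Wed, Thu, Sat): 52 × 4 = 208.
The 1 extra day is Mon — none qualify.
Total: 208 + 0 = 208.

208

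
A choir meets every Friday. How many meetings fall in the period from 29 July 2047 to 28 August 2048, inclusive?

57

29 July 2047 is a Monday.
That's 397 days from start to end, counting both.
397 = 7 × 56 + 5, so there are 56 full weeks plus 5 extra days.
Each full week contributes one Friday: 56 so far.
The 5 extra days are Monday, Tuesday, Wednesday, Thursday, Friday — 1 of them qualifies.
Total: 56 + 1 = 57.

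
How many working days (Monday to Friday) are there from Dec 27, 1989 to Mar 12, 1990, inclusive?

Dec 27, 1989 is a Wednesday.
The range spans 76 days (inclusive of both endpoints).
76 = 7 × 10 + 6, so there are 10 full weeks plus 6 extra days.
Each full week contributes 5 weekdays (Mon–Fri): 10 × 5 = 50.
The 6 extra days are Wed, Thu, Fri, Sat, Sun, Mon — 4 of them qualify.
Total: 50 + 4 = 54.

54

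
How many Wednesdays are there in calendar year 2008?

53

January 1, 2008 is a Tuesday.
That's 366 days from start to end, counting both.
366 = 7 × 52 + 2, so there are 52 full weeks plus 2 extra days.
Each full week contributes one Wednesday: 52 so far.
The 2 extra days are Tuesday, Wednesday — 1 of them qualifies.
Total: 52 + 1 = 53.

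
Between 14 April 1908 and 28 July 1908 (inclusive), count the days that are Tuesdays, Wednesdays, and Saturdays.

46

14 April 1908 is a Tuesday.
That's 106 days from start to end, counting both.
106 = 7 × 15 + 1, so there are 15 full weeks plus 1 extra day.
Each full week contributes 3 days from the set (Tue, Wed, Sat): 15 × 3 = 45.
The 1 extra day is Tue — 1 of them qualifies.
Total: 45 + 1 = 46.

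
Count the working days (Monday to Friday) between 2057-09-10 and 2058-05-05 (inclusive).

2057-09-10 is a Monday.
From 2057-09-10 to 2058-05-05 is 238 days inclusive.
238 = 7 × 34, so the span is exactly 34 full weeks.
Each full week contributes 5 weekdays (Mon–Fri): 34 × 5 = 170.
Total: 170.

170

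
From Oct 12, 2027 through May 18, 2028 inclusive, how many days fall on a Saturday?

31

Oct 12, 2027 is a Tuesday.
That's 220 days from start to end, counting both.
220 = 7 × 31 + 3, so there are 31 full weeks plus 3 extra days.
Each full week contributes one Saturday: 31 so far.
The 3 extra days are Tuesday, Wednesday, Thursday — none qualify.
Total: 31 + 0 = 31.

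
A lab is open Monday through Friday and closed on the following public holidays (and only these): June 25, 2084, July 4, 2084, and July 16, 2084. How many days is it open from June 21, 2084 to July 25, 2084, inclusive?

June 21, 2084 is a Wednesday.
From June 21, 2084 to July 25, 2084 is 35 days inclusive.
35 = 7 × 5, so the span is exactly 5 full weeks.
Each full week contributes 5 weekdays (Mon–Fri): 5 × 5 = 25.
Holidays: June 25, 2084 (Sun); July 4, 2084 (Tue); July 16, 2084 (Sun).
1 of the 3 holidays fall on weekdays; the rest are weekends and were already excluded.
Business days: 25 − 1 = 24.

24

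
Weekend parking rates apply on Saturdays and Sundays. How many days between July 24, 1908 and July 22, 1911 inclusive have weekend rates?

July 24, 1908 is a Friday.
From July 24, 1908 to July 22, 1911 is 1094 days inclusive.
1094 = 7 × 156 + 2, so there are 156 full weeks plus 2 extra days.
Each full week contributes 2 weekend days (Sat, Sun): 156 × 2 = 312.
The 2 extra days are Fri, Sat — 1 of them qualifies.
Total: 312 + 1 = 313.

313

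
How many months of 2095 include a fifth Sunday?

A month has five Sundays exactly when Sunday falls within its first (length − 28) days.
Jan: 31 days, starts Sat → 5 of Sat, Sun, Mon ✓
Feb: 28 days, starts Tue → 5 of (none)
Mar: 31 days, starts Tue → 5 of Tue, Wed, Thu
Apr: 30 days, starts Fri → 5 of Fri, Sat
May: 31 days, starts Sun → 5 of Sun, Mon, Tue ✓
Jun: 30 days, starts Wed → 5 of Wed, Thu
Jul: 31 days, starts Fri → 5 of Fri, Sat, Sun ✓
Aug: 31 days, starts Mon → 5 of Mon, Tue, Wed
Sep: 30 days, starts Thu → 5 of Thu, Fri
Oct: 31 days, starts Sat → 5 of Sat, Sun, Mon ✓
Nov: 30 days, starts Tue → 5 of Tue, Wed
Dec: 31 days, starts Thu → 5 of Thu, Fri, Sat
Months with five Sundays: Jan, May, Jul, Oct.

4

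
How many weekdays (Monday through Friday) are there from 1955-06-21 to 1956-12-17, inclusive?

390

1955-06-21 is a Tuesday.
From 1955-06-21 to 1956-12-17 is 546 days inclusive.
546 = 7 × 78, so the span is exactly 78 full weeks.
Each full week contributes 5 weekdays (Mon–Fri): 78 × 5 = 390.
Total: 390.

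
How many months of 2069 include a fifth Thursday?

4

A month has five Thursdays exactly when Thursday falls within its first (length − 28) days.
Jan: 31 days, starts Tue → 5 of Tue, Wed, Thu ✓
Feb: 28 days, starts Fri → 5 of (none)
Mar: 31 days, starts Fri → 5 of Fri, Sat, Sun
Apr: 30 days, starts Mon → 5 of Mon, Tue
May: 31 days, starts Wed → 5 of Wed, Thu, Fri ✓
Jun: 30 days, starts Sat → 5 of Sat, Sun
Jul: 31 days, starts Mon → 5 of Mon, Tue, Wed
Aug: 31 days, starts Thu → 5 of Thu, Fri, Sat ✓
Sep: 30 days, starts Sun → 5 of Sun, Mon
Oct: 31 days, starts Tue → 5 of Tue, Wed, Thu ✓
Nov: 30 days, starts Fri → 5 of Fri, Sat
Dec: 31 days, starts Sun → 5 of Sun, Mon, Tue
Months with five Thursdays: Jan, May, Aug, Oct.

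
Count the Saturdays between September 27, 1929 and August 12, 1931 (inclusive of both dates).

September 27, 1929 is a Friday.
That's 685 days from start to end, counting both.
685 = 7 × 97 + 6, so there are 97 full weeks plus 6 extra days.
Each full week contributes one Saturday: 97 so far.
The 6 extra days are Fri, Sat, Sun, Mon, Tue, Wed — 1 of them qualifies.
Total: 97 + 1 = 98.

98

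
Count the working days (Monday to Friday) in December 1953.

1 December 1953 is a Tuesday.
The range spans 31 days (inclusive of both endpoints).
31 = 7 × 4 + 3, so there are 4 full weeks plus 3 extra days.
Each full week contributes 5 weekdays (Mon–Fri): 4 × 5 = 20.
The 3 extra days are Tuesday, Wednesday, Thursday — 3 of them qualify.
Total: 20 + 3 = 23.

23 weekdays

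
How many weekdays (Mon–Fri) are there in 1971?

261 weekdays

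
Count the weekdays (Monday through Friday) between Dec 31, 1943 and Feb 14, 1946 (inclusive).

555

Dec 31, 1943 is a Friday.
The range spans 777 days (inclusive of both endpoints).
777 = 7 × 111, so the span is exactly 111 full weeks.
Each full week contributes 5 weekdays (Mon–Fri): 111 × 5 = 555.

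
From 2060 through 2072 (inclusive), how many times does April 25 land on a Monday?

3

Day of week of April 25 in each year:
2060: Sun, 2061: Mon ✓, 2062: Tue, 2063: Wed, 2064: Fri, 2065: Sat, 2066: Sun, 2067: Mon ✓, 2068: Wed, 2069: Thu, 2070: Fri, 2071: Sat, 2072: Mon ✓
Mondays: 2061, 2067, 2072.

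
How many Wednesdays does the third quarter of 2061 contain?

13

1 July 2061 is a Friday.
That's 92 days from start to end, counting both.
92 = 7 × 13 + 1, so there are 13 full weeks plus 1 extra day.
Each full week contributes one Wednesday: 13 so far.
The 1 extra day is Fri — none qualify.
Total: 13 + 0 = 13.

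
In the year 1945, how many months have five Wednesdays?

4

A month has five Wednesdays exactly when Wednesday falls within its first (length − 28) days.
Jan: 31 days, starts Mon → 5 of Mon, Tue, Wed ✓
Feb: 28 days, starts Thu → 5 of (none)
Mar: 31 days, starts Thu → 5 of Thu, Fri, Sat
Apr: 30 days, starts Sun → 5 of Sun, Mon
May: 31 days, starts Tue → 5 of Tue, Wed, Thu ✓
Jun: 30 days, starts Fri → 5 of Fri, Sat
Jul: 31 days, starts Sun → 5 of Sun, Mon, Tue
Aug: 31 days, starts Wed → 5 of Wed, Thu, Fri ✓
Sep: 30 days, starts Sat → 5 of Sat, Sun
Oct: 31 days, starts Mon → 5 of Mon, Tue, Wed ✓
Nov: 30 days, starts Thu → 5 of Thu, Fri
Dec: 31 days, starts Sat → 5 of Sat, Sun, Mon
Months with five Wednesdays: Jan, May, Aug, Oct.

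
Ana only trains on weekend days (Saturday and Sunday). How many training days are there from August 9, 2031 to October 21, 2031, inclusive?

August 9, 2031 is a Saturday.
The range spans 74 days (inclusive of both endpoints).
74 = 7 × 10 + 4, so there are 10 full weeks plus 4 extra days.
Each full week contributes 2 weekend days (Sat, Sun): 10 × 2 = 20.
The 4 extra days are Sat, Sun, Mon, Tue — 2 of them qualify.
Total: 20 + 2 = 22.

22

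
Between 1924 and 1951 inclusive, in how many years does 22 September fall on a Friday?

4

Day of week of September 22 in each year:
1924: Mon, 1925: Tue, 1926: Wed, 1927: Thu, 1928: Sat, 1929: Sun, 1930: Mon, 1931: Tue, 1932: Thu, 1933: Fri ✓, 1934: Sat, 1935: Sun, 1936: Tue, 1937: Wed, 1938: Thu, 1939: Fri ✓, 1940: Sun, 1941: Mon, 1942: Tue, 1943: Wed, 1944: Fri ✓, 1945: Sat, 1946: Sun, 1947: Mon, 1948: Wed, 1949: Thu, 1950: Fri ✓, 1951: Sat
Fridays: 1933, 1939, 1944, 1950.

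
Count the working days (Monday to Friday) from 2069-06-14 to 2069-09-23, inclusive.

72

2069-06-14 is a Friday.
That's 102 days from start to end, counting both.
102 = 7 × 14 + 4, so there are 14 full weeks plus 4 extra days.
Each full week contributes 5 weekdays (Mon–Fri): 14 × 5 = 70.
The 4 extra days are Fri, Sat, Sun, Mon — 2 of them qualify.
Total: 70 + 2 = 72.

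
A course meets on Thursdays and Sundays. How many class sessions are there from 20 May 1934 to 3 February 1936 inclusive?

20 May 1934 is a Sunday.
That's 625 days from start to end, counting both.
625 = 7 × 89 + 2, so there are 89 full weeks plus 2 extra days.
Each full week contributes 2 days from the set (Thu, Sun): 89 × 2 = 178.
The 2 extra days are Sunday, Monday — 1 of them qualifies.
Total: 178 + 1 = 179.

179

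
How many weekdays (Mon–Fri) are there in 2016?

261 weekdays

2016-01-01 is a Friday.
From 2016-01-01 to 2016-12-31 is 366 days inclusive.
366 = 7 × 52 + 2, so there are 52 full weeks plus 2 extra days.
Each full week contributes 5 weekdays (Mon–Fri): 52 × 5 = 260.
The 2 extra days are Friday, Saturday — 1 of them qualifies.
Total: 260 + 1 = 261.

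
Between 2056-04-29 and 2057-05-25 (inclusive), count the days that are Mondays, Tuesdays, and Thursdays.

168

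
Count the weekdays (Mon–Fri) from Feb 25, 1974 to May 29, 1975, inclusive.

Feb 25, 1974 is a Monday.
The range spans 459 days (inclusive of both endpoints).
459 = 7 × 65 + 4, so there are 65 full weeks plus 4 extra days.
Each full week contributes 5 weekdays (Mon–Fri): 65 × 5 = 325.
The 4 extra days are Monday, Tuesday, Wednesday, Thursday — 4 of them qualify.
Total: 325 + 4 = 329.

329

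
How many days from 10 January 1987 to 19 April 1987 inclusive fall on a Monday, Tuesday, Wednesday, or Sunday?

57

10 January 1987 is a Saturday.
From 10 January 1987 to 19 April 1987 is 100 days inclusive.
100 = 7 × 14 + 2, so there are 14 full weeks plus 2 extra days.
Each full week contributes 4 days from the set (Mon, Tue, Wed, Sun): 14 × 4 = 56.
The 2 extra days are Saturday, Sunday — 1 of them qualifies.
Total: 56 + 1 = 57.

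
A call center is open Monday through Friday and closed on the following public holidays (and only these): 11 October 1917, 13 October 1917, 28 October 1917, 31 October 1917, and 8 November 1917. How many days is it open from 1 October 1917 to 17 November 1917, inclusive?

32

1 October 1917 is a Monday.
From 1 October 1917 to 17 November 1917 is 48 days inclusive.
48 = 7 × 6 + 6, so there are 6 full weeks plus 6 extra days.
Each full week contributes 5 weekdays (Mon–Fri): 6 × 5 = 30.
The 6 extra days are Mon, Tue, Wed, Thu, Fri, Sat — 5 of them qualify.
Total: 30 + 5 = 35.
Holidays: 11 October 1917 (Thu); 13 October 1917 (Sat); 28 October 1917 (Sun); 31 October 1917 (Wed); 8 November 1917 (Thu).
3 of the 5 holidays fall on weekdays; the rest are weekends and were already excluded.
Business days: 35 − 3 = 32.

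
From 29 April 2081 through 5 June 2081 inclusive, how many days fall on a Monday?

5 Mondays

29 April 2081 is a Tuesday.
That's 38 days from start to end, counting both.
38 = 7 × 5 + 3, so there are 5 full weeks plus 3 extra days.
Each full week contributes one Monday: 5 so far.
The 3 extra days are Tue, Wed, Thu — none qualify.
Total: 5 + 0 = 5.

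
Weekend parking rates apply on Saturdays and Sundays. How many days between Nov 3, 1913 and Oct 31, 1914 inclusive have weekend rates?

103

Nov 3, 1913 is a Monday.
The range spans 363 days (inclusive of both endpoints).
363 = 7 × 51 + 6, so there are 51 full weeks plus 6 extra days.
Each full week contributes 2 weekend days (Sat, Sun): 51 × 2 = 102.
The 6 extra days are Monday, Tuesday, Wednesday, Thursday, Friday, Saturday — 1 of them qualifies.
Total: 102 + 1 = 103.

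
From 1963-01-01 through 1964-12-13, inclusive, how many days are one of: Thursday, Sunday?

1963-01-01 is a Tuesday.
That's 713 days from start to end, counting both.
713 = 7 × 101 + 6, so there are 101 full weeks plus 6 extra days.
Each full week contributes 2 days from the set (Thu, Sun): 101 × 2 = 202.
The 6 extra days are Tue, Wed, Thu, Fri, Sat, Sun — 2 of them qualify.
Total: 202 + 2 = 204.

204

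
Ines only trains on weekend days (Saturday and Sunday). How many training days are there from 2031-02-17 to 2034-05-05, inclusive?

2031-02-17 is a Monday.
That's 1174 days from start to end, counting both.
1174 = 7 × 167 + 5, so there are 167 full weeks plus 5 extra days.
Each full week contributes 2 weekend days (Sat, Sun): 167 × 2 = 334.
The 5 extra days are Mon, Tue, Wed, Thu, Fri — none qualify.
Total: 334 + 0 = 334.

334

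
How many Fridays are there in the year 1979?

52

Jan 1, 1979 is a Monday.
From Jan 1, 1979 to Dec 31, 1979 is 365 days inclusive.
365 = 7 × 52 + 1, so there are 52 full weeks plus 1 extra day.
Each full week contributes one Friday: 52 so far.
The 1 extra day is Monday — none qualify.
Total: 52 + 0 = 52.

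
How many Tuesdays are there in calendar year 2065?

52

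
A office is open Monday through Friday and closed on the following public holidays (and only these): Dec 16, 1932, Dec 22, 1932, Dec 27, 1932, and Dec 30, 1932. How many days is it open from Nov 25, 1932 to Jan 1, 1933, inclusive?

22 business days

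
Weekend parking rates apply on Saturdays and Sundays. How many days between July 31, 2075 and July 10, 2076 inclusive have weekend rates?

98

July 31, 2075 is a Wednesday.
From July 31, 2075 to July 10, 2076 is 346 days inclusive.
346 = 7 × 49 + 3, so there are 49 full weeks plus 3 extra days.
Each full week contributes 2 weekend days (Sat, Sun): 49 × 2 = 98.
The 3 extra days are Wednesday, Thursday, Friday — none qualify.
Total: 98 + 0 = 98.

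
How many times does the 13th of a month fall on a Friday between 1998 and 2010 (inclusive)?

Friday-the-13ths by year:
1998: Feb, Mar, Nov
1999: Aug
2000: Oct
2001: Apr, Jul
2002: Sep, Dec
2003: Jun
2004: Feb, Aug
2005: May
2006: Jan, Oct
2007: Apr, Jul
2008: Jun
2009: Feb, Mar, Nov
2010: Aug

22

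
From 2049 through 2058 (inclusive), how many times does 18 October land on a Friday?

Day of week of October 18 in each year:
2049: Mon, 2050: Tue, 2051: Wed, 2052: Fri ✓, 2053: Sat, 2054: Sun, 2055: Mon, 2056: Wed, 2057: Thu, 2058: Fri ✓
Fridays: 2052, 2058.

2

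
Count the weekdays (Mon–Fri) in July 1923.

22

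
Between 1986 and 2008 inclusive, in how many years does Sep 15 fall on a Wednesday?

3

Day of week of September 15 in each year:
1986: Mon, 1987: Tue, 1988: Thu, 1989: Fri, 1990: Sat, 1991: Sun, 1992: Tue, 1993: Wed ✓, 1994: Thu, 1995: Fri, 1996: Sun, 1997: Mon, 1998: Tue, 1999: Wed ✓, 2000: Fri, 2001: Sat, 2002: Sun, 2003: Mon, 2004: Wed ✓, 2005: Thu, 2006: Fri, 2007: Sat, 2008: Mon
Wednesdays: 1993, 1999, 2004.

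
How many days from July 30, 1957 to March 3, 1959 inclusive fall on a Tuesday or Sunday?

167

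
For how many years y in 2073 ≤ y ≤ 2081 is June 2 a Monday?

Day of week of June 2 in each year:
2073: Fri, 2074: Sat, 2075: Sun, 2076: Tue, 2077: Wed, 2078: Thu, 2079: Fri, 2080: Sun, 2081: Mon ✓
Mondays: 2081.

1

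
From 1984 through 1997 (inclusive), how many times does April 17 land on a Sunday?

Day of week of April 17 in each year:
1984: Tue, 1985: Wed, 1986: Thu, 1987: Fri, 1988: Sun ✓, 1989: Mon, 1990: Tue, 1991: Wed, 1992: Fri, 1993: Sat, 1994: Sun ✓, 1995: Mon, 1996: Wed, 1997: Thu
Sundays: 1988, 1994.

2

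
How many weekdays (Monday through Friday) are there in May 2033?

1 May 2033 is a Sunday.
From 1 May 2033 to 31 May 2033 is 31 days inclusive.
31 = 7 × 4 + 3, so there are 4 full weeks plus 3 extra days.
Each full week contributes 5 weekdays (Mon–Fri): 4 × 5 = 20.
The 3 extra days are Sun, Mon, Tue — 2 of them qualify.
Total: 20 + 2 = 22.

22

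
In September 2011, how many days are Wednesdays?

4

2011-09-01 is a Thursday.
That's 30 days from start to end, counting both.
30 = 7 × 4 + 2, so there are 4 full weeks plus 2 extra days.
Each full week contributes one Wednesday: 4 so far.
The 2 extra days are Thu, Fri — none qualify.
Total: 4 + 0 = 4.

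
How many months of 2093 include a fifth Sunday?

4

A month has five Sundays exactly when Sunday falls within its first (length − 28) days.
Jan: 31 days, starts Thu → 5 of Thu, Fri, Sat
Feb: 28 days, starts Sun → 5 of (none)
Mar: 31 days, starts Sun → 5 of Sun, Mon, Tue ✓
Apr: 30 days, starts Wed → 5 of Wed, Thu
May: 31 days, starts Fri → 5 of Fri, Sat, Sun ✓
Jun: 30 days, starts Mon → 5 of Mon, Tue
Jul: 31 days, starts Wed → 5 of Wed, Thu, Fri
Aug: 31 days, starts Sat → 5 of Sat, Sun, Mon ✓
Sep: 30 days, starts Tue → 5 of Tue, Wed
Oct: 31 days, starts Thu → 5 of Thu, Fri, Sat
Nov: 30 days, starts Sun → 5 of Sun, Mon ✓
Dec: 31 days, starts Tue → 5 of Tue, Wed, Thu
Months with five Sundays: Mar, May, Aug, Nov.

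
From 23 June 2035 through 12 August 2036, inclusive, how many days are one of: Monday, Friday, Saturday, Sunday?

239

23 June 2035 is a Saturday.
That's 417 days from start to end, counting both.
417 = 7 × 59 + 4, so there are 59 full weeks plus 4 extra days.
Each full week contributes 4 days from the set (Mon, Fri, Sat, Sun): 59 × 4 = 236.
The 4 extra days are Sat, Sun, Mon, Tue — 3 of them qualify.
Total: 236 + 3 = 239.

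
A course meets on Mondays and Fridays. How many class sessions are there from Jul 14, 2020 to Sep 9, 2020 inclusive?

Jul 14, 2020 is a Tuesday.
That's 58 days from start to end, counting both.
58 = 7 × 8 + 2, so there are 8 full weeks plus 2 extra days.
Each full week contributes 2 days from the set (Mon, Fri): 8 × 2 = 16.
The 2 extra days are Tue, Wed — none qualify.
Total: 16 + 0 = 16.

16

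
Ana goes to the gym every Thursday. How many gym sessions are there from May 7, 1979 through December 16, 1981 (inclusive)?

May 7, 1979 is a Monday.
The range spans 955 days (inclusive of both endpoints).
955 = 7 × 136 + 3, so there are 136 full weeks plus 3 extra days.
Each full week contributes one Thursday: 136 so far.
The 3 extra days are Mon, Tue, Wed — none qualify.
Total: 136 + 0 = 136.

136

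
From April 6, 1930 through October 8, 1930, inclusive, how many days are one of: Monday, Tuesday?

54

April 6, 1930 is a Sunday.
That's 186 days from start to end, counting both.
186 = 7 × 26 + 4, so there are 26 full weeks plus 4 extra days.
Each full week contributes 2 days from the set (Mon, Tue): 26 × 2 = 52.
The 4 extra days are Sun, Mon, Tue, Wed — 2 of them qualify.
Total: 52 + 2 = 54.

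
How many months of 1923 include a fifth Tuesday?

4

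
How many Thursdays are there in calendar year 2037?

Jan 1, 2037 is a Thursday.
From Jan 1, 2037 to Dec 31, 2037 is 365 days inclusive.
365 = 7 × 52 + 1, so there are 52 full weeks plus 1 extra day.
Each full week contributes one Thursday: 52 so far.
The 1 extra day is Thu — 1 of them qualifies.
Total: 52 + 1 = 53.

53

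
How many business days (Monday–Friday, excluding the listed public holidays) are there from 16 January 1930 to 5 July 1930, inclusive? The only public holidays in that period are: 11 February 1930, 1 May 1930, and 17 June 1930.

119

16 January 1930 is a Thursday.
That's 171 days from start to end, counting both.
171 = 7 × 24 + 3, so there are 24 full weeks plus 3 extra days.
Each full week contributes 5 weekdays (Mon–Fri): 24 × 5 = 120.
The 3 extra days are Thursday, Friday, Saturday — 2 of them qualify.
Total: 120 + 2 = 122.
Holidays: 11 February 1930 (Tue); 1 May 1930 (Thu); 17 June 1930 (Tue).
All 3 holidays fall on weekdays, so subtract 3.
Business days: 122 − 3 = 119.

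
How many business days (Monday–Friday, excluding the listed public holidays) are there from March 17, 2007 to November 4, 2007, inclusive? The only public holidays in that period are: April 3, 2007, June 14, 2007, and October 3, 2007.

162

March 17, 2007 is a Saturday.
The range spans 233 days (inclusive of both endpoints).
233 = 7 × 33 + 2, so there are 33 full weeks plus 2 extra days.
Each full week contributes 5 weekdays (Mon–Fri): 33 × 5 = 165.
The 2 extra days are Sat, Sun — none qualify.
Total: 165 + 0 = 165.
Holidays: April 3, 2007 (Tue); June 14, 2007 (Thu); October 3, 2007 (Wed).
All 3 holidays fall on weekdays, so subtract 3.
Business days: 165 − 3 = 162.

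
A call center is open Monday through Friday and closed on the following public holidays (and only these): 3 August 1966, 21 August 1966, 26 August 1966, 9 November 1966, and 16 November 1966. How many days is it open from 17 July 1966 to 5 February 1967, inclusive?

17 July 1966 is a Sunday.
The range spans 204 days (inclusive of both endpoints).
204 = 7 × 29 + 1, so there are 29 full weeks plus 1 extra day.
Each full week contributes 5 weekdays (Mon–Fri): 29 × 5 = 145.
The 1 extra day is Sun — none qualify.
Total: 145 + 0 = 145.
Holidays: 3 August 1966 (Wed); 21 August 1966 (Sun); 26 August 1966 (Fri); 9 November 1966 (Wed); 16 November 1966 (Wed).
4 of the 5 holidays fall on weekdays; the rest are weekends and were already excluded.
Business days: 145 − 4 = 141.

141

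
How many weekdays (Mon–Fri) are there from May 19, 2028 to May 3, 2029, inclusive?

May 19, 2028 is a Friday.
From May 19, 2028 to May 3, 2029 is 350 days inclusive.
350 = 7 × 50, so the span is exactly 50 full weeks.
Each full week contributes 5 weekdays (Mon–Fri): 50 × 5 = 250.

250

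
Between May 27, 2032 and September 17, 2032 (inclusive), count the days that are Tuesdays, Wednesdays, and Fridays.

49

May 27, 2032 is a Thursday.
The range spans 114 days (inclusive of both endpoints).
114 = 7 × 16 + 2, so there are 16 full weeks plus 2 extra days.
Each full week contributes 3 days from the set (Tue, Wed, Fri): 16 × 3 = 48.
The 2 extra days are Thursday, Friday — 1 of them qualifies.
Total: 48 + 1 = 49.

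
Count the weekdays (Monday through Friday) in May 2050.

22 weekdays

2050-05-01 is a Sunday.
The range spans 31 days (inclusive of both endpoints).
31 = 7 × 4 + 3, so there are 4 full weeks plus 3 extra days.
Each full week contributes 5 weekdays (Mon–Fri): 4 × 5 = 20.
The 3 extra days are Sun, Mon, Tue — 2 of them qualify.
Total: 20 + 2 = 22.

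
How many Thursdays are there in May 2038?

4

May 1, 2038 is a Saturday.
That's 31 days from start to end, counting both.
31 = 7 × 4 + 3, so there are 4 full weeks plus 3 extra days.
Each full week contributes one Thursday: 4 so far.
The 3 extra days are Saturday, Sunday, Monday — none qualify.
Total: 4 + 0 = 4.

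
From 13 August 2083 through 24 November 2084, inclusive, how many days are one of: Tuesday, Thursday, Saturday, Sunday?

13 August 2083 is a Friday.
From 13 August 2083 to 24 November 2084 is 470 days inclusive.
470 = 7 × 67 + 1, so there are 67 full weeks plus 1 extra day.
Each full week contributes 4 days from the set (Tue, Thu, Sat, Sun): 67 × 4 = 268.
The 1 extra day is Fri — none qualify.
Total: 268 + 0 = 268.

268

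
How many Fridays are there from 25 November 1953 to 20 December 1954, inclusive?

56

25 November 1953 is a Wednesday.
That's 391 days from start to end, counting both.
391 = 7 × 55 + 6, so there are 55 full weeks plus 6 extra days.
Each full week contributes one Friday: 55 so far.
The 6 extra days are Wed, Thu, Fri, Sat, Sun, Mon — 1 of them qualifies.
Total: 55 + 1 = 56.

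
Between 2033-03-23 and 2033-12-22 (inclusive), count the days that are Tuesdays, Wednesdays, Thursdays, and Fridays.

2033-03-23 is a Wednesday.
From 2033-03-23 to 2033-12-22 is 275 days inclusive.
275 = 7 × 39 + 2, so there are 39 full weeks plus 2 extra days.
Each full week contributes 4 days from the set (Tue, Wed, Thu, Fri): 39 × 4 = 156.
The 2 extra days are Wednesday, Thursday — 2 of them qualify.
Total: 156 + 2 = 158.

158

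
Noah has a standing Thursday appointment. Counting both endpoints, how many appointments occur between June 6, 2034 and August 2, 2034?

June 6, 2034 is a Tuesday.
That's 58 days from start to end, counting both.
58 = 7 × 8 + 2, so there are 8 full weeks plus 2 extra days.
Each full week contributes one Thursday: 8 so far.
The 2 extra days are Tuesday, Wednesday — none qualify.
Total: 8 + 0 = 8.

8 Thursdays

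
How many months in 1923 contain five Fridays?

A month has five Fridays exactly when Friday falls within its first (length − 28) days.
Jan: 31 days, starts Mon → 5 of Mon, Tue, Wed
Feb: 28 days, starts Thu → 5 of (none)
Mar: 31 days, starts Thu → 5 of Thu, Fri, Sat ✓
Apr: 30 days, starts Sun → 5 of Sun, Mon
May: 31 days, starts Tue → 5 of Tue, Wed, Thu
Jun: 30 days, starts Fri → 5 of Fri, Sat ✓
Jul: 31 days, starts Sun → 5 of Sun, Mon, Tue
Aug: 31 days, starts Wed → 5 of Wed, Thu, Fri ✓
Sep: 30 days, starts Sat → 5 of Sat, Sun
Oct: 31 days, starts Mon → 5 of Mon, Tue, Wed
Nov: 30 days, starts Thu → 5 of Thu, Fri ✓
Dec: 31 days, starts Sat → 5 of Sat, Sun, Mon
Months with five Fridays: Mar, Jun, Aug, Nov.

4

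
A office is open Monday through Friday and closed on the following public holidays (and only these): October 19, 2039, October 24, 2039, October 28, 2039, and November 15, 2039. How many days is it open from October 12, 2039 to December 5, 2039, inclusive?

35 working days

October 12, 2039 is a Wednesday.
That's 55 days from start to end, counting both.
55 = 7 × 7 + 6, so there are 7 full weeks plus 6 extra days.
Each full week contributes 5 weekdays (Mon–Fri): 7 × 5 = 35.
The 6 extra days are Wednesday, Thursday, Friday, Saturday, Sunday, Monday — 4 of them qualify.
Total: 35 + 4 = 39.
Holidays: October 19, 2039 (Wed); October 24, 2039 (Mon); October 28, 2039 (Fri); November 15, 2039 (Tue).
All 4 holidays fall on weekdays, so subtract 4.
Business days: 39 − 4 = 35.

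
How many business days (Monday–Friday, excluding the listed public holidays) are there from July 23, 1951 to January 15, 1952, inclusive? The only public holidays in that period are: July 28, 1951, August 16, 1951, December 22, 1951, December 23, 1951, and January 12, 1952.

July 23, 1951 is a Monday.
That's 177 days from start to end, counting both.
177 = 7 × 25 + 2, so there are 25 full weeks plus 2 extra days.
Each full week contributes 5 weekdays (Mon–Fri): 25 × 5 = 125.
The 2 extra days are Mon, Tue — 2 of them qualify.
Total: 125 + 2 = 127.
Holidays: July 28, 1951 (Sat); August 16, 1951 (Thu); December 22, 1951 (Sat); December 23, 1951 (Sun); January 12, 1952 (Sat).
1 of the 5 holidays fall on weekdays; the rest are weekends and were already excluded.
Business days: 127 − 1 = 126.

126 business days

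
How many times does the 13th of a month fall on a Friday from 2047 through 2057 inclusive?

Friday-the-13ths by year:
2047: Sep, Dec
2048: Mar, Nov
2049: Aug
2050: May
2051: Jan, Oct
2052: Sep, Dec
2053: Jun
2054: Feb, Mar, Nov
2055: Aug
2056: Oct
2057: Apr, Jul

18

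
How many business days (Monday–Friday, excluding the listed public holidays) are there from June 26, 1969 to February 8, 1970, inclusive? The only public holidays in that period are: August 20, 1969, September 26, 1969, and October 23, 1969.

159 business days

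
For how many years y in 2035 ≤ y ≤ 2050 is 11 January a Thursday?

2

Day of week of January 11 in each year:
2035: Thu ✓, 2036: Fri, 2037: Sun, 2038: Mon, 2039: Tue, 2040: Wed, 2041: Fri, 2042: Sat, 2043: Sun, 2044: Mon, 2045: Wed, 2046: Thu ✓, 2047: Fri, 2048: Sat, 2049: Mon, 2050: Tue
Thursdays: 2035, 2046.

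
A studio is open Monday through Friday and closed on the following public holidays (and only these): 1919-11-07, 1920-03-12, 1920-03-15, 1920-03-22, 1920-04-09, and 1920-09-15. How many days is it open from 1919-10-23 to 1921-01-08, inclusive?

1919-10-23 is a Thursday.
From 1919-10-23 to 1921-01-08 is 444 days inclusive.
444 = 7 × 63 + 3, so there are 63 full weeks plus 3 extra days.
Each full week contributes 5 weekdays (Mon–Fri): 63 × 5 = 315.
The 3 extra days are Thu, Fri, Sat — 2 of them qualify.
Total: 315 + 2 = 317.
Holidays: 1919-11-07 (Fri); 1920-03-12 (Fri); 1920-03-15 (Mon); 1920-03-22 (Mon); 1920-04-09 (Fri); 1920-09-15 (Wed).
All 6 holidays fall on weekdays, so subtract 6.
Business days: 317 − 6 = 311.

311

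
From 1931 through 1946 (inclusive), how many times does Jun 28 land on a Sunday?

3

Day of week of June 28 in each year:
1931: Sun ✓, 1932: Tue, 1933: Wed, 1934: Thu, 1935: Fri, 1936: Sun ✓, 1937: Mon, 1938: Tue, 1939: Wed, 1940: Fri, 1941: Sat, 1942: Sun ✓, 1943: Mon, 1944: Wed, 1945: Thu, 1946: Fri
Sundays: 1931, 1936, 1942.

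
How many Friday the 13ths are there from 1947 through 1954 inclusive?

13

Friday-the-13ths by year:
1947: Jun
1948: Feb, Aug
1949: May
1950: Jan, Oct
1951: Apr, Jul
1952: Jun
1953: Feb, Mar, Nov
1954: Aug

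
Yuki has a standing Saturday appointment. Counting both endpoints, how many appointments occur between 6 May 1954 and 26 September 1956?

6 May 1954 is a Thursday.
From 6 May 1954 to 26 September 1956 is 875 days inclusive.
875 = 7 × 125, so the span is exactly 125 full weeks.
Each full week contributes one Saturday: 125 so far.
Total: 125.

125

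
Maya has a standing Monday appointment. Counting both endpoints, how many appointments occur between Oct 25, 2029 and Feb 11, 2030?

16 Mondays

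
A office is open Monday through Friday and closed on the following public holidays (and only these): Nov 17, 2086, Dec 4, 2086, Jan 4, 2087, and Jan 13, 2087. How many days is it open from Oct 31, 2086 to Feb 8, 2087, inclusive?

70

Oct 31, 2086 is a Thursday.
That's 101 days from start to end, counting both.
101 = 7 × 14 + 3, so there are 14 full weeks plus 3 extra days.
Each full week contributes 5 weekdays (Mon–Fri): 14 × 5 = 70.
The 3 extra days are Thu, Fri, Sat — 2 of them qualify.
Total: 70 + 2 = 72.
Holidays: Nov 17, 2086 (Sun); Dec 4, 2086 (Wed); Jan 4, 2087 (Sat); Jan 13, 2087 (Mon).
2 of the 4 holidays fall on weekdays; the rest are weekends and were already excluded.
Business days: 72 − 2 = 70.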